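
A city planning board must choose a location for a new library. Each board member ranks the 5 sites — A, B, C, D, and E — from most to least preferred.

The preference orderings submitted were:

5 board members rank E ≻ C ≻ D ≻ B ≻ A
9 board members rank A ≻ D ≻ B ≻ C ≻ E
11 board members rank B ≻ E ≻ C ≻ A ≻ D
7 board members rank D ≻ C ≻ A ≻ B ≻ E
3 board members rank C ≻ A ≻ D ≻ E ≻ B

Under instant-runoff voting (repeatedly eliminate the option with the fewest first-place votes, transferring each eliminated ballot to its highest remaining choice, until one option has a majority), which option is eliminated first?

Round 1: B 11, A 9, D 7, E 5, C 3. C has the fewest and is eliminated.
Round 2: A 12, B 11, D 7, E 5. E has the fewest and is eliminated.
Round 3: A 12, D 12, B 11. B has the fewest and is eliminated.
Round 4: A 23, D 12. A has a majority.

C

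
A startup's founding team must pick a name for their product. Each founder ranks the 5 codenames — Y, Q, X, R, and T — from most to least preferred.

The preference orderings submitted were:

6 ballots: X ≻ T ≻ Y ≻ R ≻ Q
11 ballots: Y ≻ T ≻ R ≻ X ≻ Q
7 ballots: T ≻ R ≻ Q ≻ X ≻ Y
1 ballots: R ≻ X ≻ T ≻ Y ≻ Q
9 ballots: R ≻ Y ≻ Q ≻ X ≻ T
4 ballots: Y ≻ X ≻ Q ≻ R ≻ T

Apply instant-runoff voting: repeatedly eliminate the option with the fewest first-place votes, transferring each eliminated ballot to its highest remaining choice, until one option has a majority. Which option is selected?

Y

Round 1: Y 15, R 10, T 7, X 6, Q 0. Q has the fewest and is eliminated.
Round 2: Y 15, R 10, T 7, X 6. X has the fewest and is eliminated.
Round 3: Y 15, T 13, R 10. R has the fewest and is eliminated.
Round 4: Y 24, T 14. Y has a majority.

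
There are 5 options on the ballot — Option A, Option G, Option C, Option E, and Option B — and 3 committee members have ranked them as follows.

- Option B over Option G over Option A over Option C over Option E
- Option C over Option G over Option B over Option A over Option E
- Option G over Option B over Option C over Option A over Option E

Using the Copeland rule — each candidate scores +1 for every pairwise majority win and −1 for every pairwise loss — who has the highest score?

Pairwise results:
  Option A vs Option G: Option G wins 3–0.
  Option A vs Option C: Option C wins 2–1.
  Option A vs Option E: Option A wins 3–0.
  Option A vs Option B: Option B wins 3–0.
  Option G vs Option C: Option G wins 2–1.
  Option G vs Option E: Option G wins 3–0.
  Option G vs Option B: Option G wins 2–1.
  Option C vs Option E: Option C wins 3–0.
  Option C vs Option B: Option B wins 2–1.
  Option E vs Option B: Option B wins 3–0.
Copeland scores (wins − losses):
  Option A: 1 − 3 = -2
  Option G: 4 − 0 = 4
  Option C: 2 − 2 = 0
  Option E: 0 − 4 = -4
  Option B: 3 − 1 = 2
Option G has the best Copeland score.

Option G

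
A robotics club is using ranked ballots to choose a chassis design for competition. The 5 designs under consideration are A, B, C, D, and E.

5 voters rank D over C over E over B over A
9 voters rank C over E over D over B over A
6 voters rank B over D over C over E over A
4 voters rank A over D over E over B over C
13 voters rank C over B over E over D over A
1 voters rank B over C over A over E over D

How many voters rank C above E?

Ballots ranking C above E: 5+9+6+13+1 = 34.
Ballots ranking E above C: 4.
So 34 of 38 voters prefer C to E.

34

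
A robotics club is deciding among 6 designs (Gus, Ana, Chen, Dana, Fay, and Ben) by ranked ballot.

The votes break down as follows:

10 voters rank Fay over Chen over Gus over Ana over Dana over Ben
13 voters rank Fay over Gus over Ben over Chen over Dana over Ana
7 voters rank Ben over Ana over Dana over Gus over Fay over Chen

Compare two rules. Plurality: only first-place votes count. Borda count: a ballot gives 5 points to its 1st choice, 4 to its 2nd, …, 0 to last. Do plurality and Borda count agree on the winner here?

Plurality first-place counts: Gus 0, Ana 0, Chen 0, Dana 0, Fay 23, Ben 7 → Fay.
Borda totals: Gus 96, Ana 48, Chen 66, Dana 44, Fay 122, Ben 74 → Fay.
The two rules agree on Fay.

Yes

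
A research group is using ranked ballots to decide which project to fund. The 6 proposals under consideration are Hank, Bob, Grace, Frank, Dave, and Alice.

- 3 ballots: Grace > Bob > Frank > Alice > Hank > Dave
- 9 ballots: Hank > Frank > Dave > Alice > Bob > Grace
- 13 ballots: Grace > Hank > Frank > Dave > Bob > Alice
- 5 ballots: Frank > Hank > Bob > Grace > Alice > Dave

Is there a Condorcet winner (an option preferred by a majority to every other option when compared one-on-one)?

Head-to-head results (30 voters total):
Hank vs Bob: Hank wins 27–3.
Hank vs Grace: Grace wins 16–14.
Hank vs Frank: Hank wins 22–8.
Hank vs Dave: Hank wins 30–0.
Hank vs Alice: Hank wins 27–3.
Bob vs Grace: Grace wins 16–14.
Bob vs Frank: Frank wins 27–3.
Bob vs Dave: Dave wins 22–8.
Bob vs Alice: Bob wins 21–9.
Grace vs Frank: Grace wins 16–14.
Grace vs Dave: Grace wins 21–9.
Grace vs Alice: Grace wins 21–9.
Frank vs Dave: Frank wins 30–0.
Frank vs Alice: Frank wins 30–0.
Dave vs Alice: Dave wins 22–8.
Grace beats each rival — Hank (16–14), Bob (16–14), Frank (16–14), Dave (21–9), Alice (21–9) — so Grace is the Condorcet winner.

Yes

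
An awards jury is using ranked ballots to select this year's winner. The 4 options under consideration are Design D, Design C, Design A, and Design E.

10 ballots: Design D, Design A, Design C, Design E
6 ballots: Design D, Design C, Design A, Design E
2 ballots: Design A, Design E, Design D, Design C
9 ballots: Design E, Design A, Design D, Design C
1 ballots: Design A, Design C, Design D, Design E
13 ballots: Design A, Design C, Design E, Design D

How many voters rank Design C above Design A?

Ballots ranking Design C above Design A: 6.
Ballots ranking Design A above Design C: 10+2+9+1+13 = 35.
So 6 of 41 voters prefer Design C to Design A.

6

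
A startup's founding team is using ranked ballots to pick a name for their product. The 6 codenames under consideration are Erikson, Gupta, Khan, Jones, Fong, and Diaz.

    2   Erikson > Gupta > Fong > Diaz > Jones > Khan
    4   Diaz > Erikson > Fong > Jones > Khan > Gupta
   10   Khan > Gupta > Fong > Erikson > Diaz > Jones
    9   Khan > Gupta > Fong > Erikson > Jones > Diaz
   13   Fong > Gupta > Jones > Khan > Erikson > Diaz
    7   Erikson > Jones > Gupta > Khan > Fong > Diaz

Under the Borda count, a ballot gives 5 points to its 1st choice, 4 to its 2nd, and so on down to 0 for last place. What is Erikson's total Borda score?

Borda scores:
  Erikson: 2·5 + 4·4 + 10·2 + 9·2 + 13·1 + 7·5 = 112
  Gupta: 2·4 + 4·0 + 10·4 + 9·4 + 13·4 + 7·3 = 157
  Khan: 2·0 + 4·1 + 10·5 + 9·5 + 13·2 + 7·2 = 139
  Jones: 2·1 + 4·2 + 10·0 + 9·1 + 13·3 + 7·4 = 86
  Fong: 2·3 + 4·3 + 10·3 + 9·3 + 13·5 + 7·1 = 147
  Diaz: 2·2 + 4·5 + 10·1 + 9·0 + 13·0 + 7·0 = 34

112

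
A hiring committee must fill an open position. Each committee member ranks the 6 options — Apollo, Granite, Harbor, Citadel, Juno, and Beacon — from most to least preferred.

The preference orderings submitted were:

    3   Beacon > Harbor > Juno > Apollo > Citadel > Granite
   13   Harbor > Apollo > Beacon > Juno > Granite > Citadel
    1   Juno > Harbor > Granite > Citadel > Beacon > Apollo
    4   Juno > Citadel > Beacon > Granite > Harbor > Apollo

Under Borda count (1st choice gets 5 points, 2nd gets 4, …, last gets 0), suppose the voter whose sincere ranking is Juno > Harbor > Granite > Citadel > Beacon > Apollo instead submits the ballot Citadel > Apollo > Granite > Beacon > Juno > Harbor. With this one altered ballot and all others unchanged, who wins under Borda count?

Harbor

Borda totals with the altered ballot: Apollo 62, Granite 24, Harbor 81, Citadel 24, Juno 56, Beacon 68.
The winner is unchanged: still Harbor.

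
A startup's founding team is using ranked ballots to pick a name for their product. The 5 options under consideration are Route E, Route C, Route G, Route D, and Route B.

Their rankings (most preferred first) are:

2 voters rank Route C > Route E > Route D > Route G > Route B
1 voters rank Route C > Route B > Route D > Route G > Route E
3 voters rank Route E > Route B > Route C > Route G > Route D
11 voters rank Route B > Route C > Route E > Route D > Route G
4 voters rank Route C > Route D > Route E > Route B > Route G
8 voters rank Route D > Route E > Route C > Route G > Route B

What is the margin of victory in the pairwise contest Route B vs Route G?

Ballots ranking Route B above Route G: 1+3+11+4 = 19.
Ballots ranking Route G above Route B: 2+8 = 10.
Route B wins 19–10, a margin of 9.

9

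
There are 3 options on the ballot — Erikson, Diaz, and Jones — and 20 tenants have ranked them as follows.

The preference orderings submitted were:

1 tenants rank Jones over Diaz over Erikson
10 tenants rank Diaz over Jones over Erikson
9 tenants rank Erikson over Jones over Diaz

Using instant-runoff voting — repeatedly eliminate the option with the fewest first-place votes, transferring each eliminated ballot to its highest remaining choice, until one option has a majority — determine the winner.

Diaz

Round 1: Diaz 10, Erikson 9, Jones 1. Jones has the fewest and is eliminated.
Round 2: Diaz 11, Erikson 9. Diaz has a majority.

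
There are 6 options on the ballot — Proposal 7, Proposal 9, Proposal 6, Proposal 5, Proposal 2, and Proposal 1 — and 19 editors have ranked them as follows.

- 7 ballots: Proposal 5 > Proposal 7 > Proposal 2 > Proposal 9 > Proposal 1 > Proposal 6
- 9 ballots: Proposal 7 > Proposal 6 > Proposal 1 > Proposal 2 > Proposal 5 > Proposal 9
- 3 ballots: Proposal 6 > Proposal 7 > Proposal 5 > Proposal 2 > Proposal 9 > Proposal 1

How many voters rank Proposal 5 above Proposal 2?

10

Ballots ranking Proposal 5 above Proposal 2: 7+3 = 10.
Ballots ranking Proposal 2 above Proposal 5: 9.
So 10 of 19 voters prefer Proposal 5 to Proposal 2.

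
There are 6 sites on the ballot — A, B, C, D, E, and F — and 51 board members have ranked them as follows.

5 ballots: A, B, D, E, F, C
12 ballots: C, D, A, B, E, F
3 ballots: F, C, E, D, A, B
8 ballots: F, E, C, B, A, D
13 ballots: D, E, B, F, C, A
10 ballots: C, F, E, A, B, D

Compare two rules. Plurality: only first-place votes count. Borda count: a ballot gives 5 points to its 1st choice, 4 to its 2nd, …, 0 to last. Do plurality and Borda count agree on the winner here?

Plurality first-place counts: A 5, B 0, C 22, D 13, E 0, F 11 → C.
Borda totals: A 92, B 109, C 159, D 134, E 145, F 126 → C.
The two rules agree on C.

Yes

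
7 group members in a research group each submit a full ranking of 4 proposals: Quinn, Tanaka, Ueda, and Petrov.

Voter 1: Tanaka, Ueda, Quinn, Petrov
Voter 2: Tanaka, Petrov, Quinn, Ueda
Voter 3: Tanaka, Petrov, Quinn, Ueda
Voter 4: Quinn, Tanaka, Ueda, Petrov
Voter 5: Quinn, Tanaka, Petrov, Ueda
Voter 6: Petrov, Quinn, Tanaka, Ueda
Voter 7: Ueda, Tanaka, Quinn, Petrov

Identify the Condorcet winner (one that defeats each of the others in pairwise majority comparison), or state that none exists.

Tanaka

Head-to-head results (7 voters total):
Quinn vs Tanaka: Tanaka wins 4–3.
Quinn vs Ueda: Quinn wins 5–2.
Quinn vs Petrov: Quinn wins 4–3.
Tanaka vs Ueda: Tanaka wins 6–1.
Tanaka vs Petrov: Tanaka wins 6–1.
Ueda vs Petrov: Petrov wins 4–3.
Tanaka beats each rival — Quinn (4–3), Ueda (6–1), Petrov (6–1) — so Tanaka is the Condorcet winner.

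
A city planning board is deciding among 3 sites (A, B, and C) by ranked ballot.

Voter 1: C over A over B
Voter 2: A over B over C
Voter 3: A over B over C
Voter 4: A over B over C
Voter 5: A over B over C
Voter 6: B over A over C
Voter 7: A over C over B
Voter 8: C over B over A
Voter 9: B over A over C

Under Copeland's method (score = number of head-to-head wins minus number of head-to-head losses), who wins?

A

Pairwise results:
  A vs B: A wins 6–3.
  A vs C: A wins 7–2.
  B vs C: B wins 6–3.
Copeland scores (wins − losses):
  A: 2 − 0 = 2
  B: 1 − 1 = 0
  C: 0 − 2 = -2
A has the best Copeland score.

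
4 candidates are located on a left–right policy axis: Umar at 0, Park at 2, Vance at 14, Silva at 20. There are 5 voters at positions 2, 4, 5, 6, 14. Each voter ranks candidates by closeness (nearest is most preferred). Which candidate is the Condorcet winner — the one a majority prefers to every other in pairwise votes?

With single-peaked preferences on a line, the Condorcet winner is the candidate closest to the median voter.
The median voter (position 5) is closest to Park at 2.
Check: Park vs Umar — voters closer to Park: 5 of 5.

Park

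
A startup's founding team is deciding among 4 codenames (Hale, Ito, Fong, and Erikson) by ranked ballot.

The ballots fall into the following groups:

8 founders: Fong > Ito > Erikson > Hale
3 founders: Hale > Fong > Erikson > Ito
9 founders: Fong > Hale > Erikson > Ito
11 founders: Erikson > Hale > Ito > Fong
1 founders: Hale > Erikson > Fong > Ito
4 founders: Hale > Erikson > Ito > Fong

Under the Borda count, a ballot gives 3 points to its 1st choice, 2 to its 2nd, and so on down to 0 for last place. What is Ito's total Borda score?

Borda scores:
  Hale: 8·0 + 3·3 + 9·2 + 11·2 + 3 + 4·3 = 64
  Ito: 8·2 + 3·0 + 9·0 + 11·1 + 0 + 4·1 = 31
  Fong: 8·3 + 3·2 + 9·3 + 11·0 + 1 + 4·0 = 58
  Erikson: 8·1 + 3·1 + 9·1 + 11·3 + 2 + 4·2 = 63

31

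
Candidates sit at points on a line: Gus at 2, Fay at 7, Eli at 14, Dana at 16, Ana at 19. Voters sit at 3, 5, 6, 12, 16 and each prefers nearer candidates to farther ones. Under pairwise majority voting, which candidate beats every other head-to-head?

With single-peaked preferences on a line, the Condorcet winner is the candidate closest to the median voter.
The median voter (position 6) is closest to Fay at 7.
Check: Fay vs Dana — voters closer to Fay: 3 of 5.

Fay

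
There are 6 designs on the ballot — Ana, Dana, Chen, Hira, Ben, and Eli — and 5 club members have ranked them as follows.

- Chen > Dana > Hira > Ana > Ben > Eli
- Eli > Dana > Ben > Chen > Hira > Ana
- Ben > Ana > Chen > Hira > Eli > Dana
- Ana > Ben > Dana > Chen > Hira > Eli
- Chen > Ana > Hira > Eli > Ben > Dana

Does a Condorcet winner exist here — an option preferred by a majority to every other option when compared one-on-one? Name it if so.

There is no Condorcet winner

Head-to-head results (5 voters total):
Ana vs Dana: Ana wins 3–2.
Ana vs Chen: Chen wins 3–2.
Ana vs Hira: Ana wins 3–2.
Ana vs Ben: Ana wins 3–2.
Ana vs Eli: Ana wins 4–1.
Dana vs Chen: Chen wins 3–2.
Dana vs Hira: Dana wins 3–2.
Dana vs Ben: Ben wins 3–2.
Dana vs Eli: Eli wins 3–2.
Chen vs Hira: Chen wins 5–0.
Chen vs Ben: Ben wins 3–2.
Chen vs Eli: Chen wins 4–1.
Hira vs Ben: Ben wins 3–2.
Hira vs Eli: Hira wins 4–1.
Ben vs Eli: Ben wins 3–2.
No candidate beats all others: Ana beats Ben beats Chen beats Ana, a majority cycle.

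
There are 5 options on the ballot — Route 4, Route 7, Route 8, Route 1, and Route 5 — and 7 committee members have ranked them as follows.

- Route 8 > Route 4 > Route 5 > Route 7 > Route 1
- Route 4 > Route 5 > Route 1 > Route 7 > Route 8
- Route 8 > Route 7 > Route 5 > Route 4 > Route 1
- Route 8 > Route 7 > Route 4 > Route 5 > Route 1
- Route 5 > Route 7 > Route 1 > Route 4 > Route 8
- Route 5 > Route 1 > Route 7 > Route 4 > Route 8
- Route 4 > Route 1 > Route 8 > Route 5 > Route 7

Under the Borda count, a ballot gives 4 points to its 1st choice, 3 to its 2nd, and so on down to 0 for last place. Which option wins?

Borda scores:
  Route 4: 3 + 4 + 1 + 2 + 1 + 1 + 4 = 16
  Route 7: 1 + 1 + 3 + 3 + 3 + 2 + 0 = 13
  Route 8: 4 + 0 + 4 + 4 + 0 + 0 + 2 = 14
  Route 1: 0 + 2 + 0 + 0 + 2 + 3 + 3 = 10
  Route 5: 2 + 3 + 2 + 1 + 4 + 4 + 1 = 17
Route 5 has the highest total.

Route 5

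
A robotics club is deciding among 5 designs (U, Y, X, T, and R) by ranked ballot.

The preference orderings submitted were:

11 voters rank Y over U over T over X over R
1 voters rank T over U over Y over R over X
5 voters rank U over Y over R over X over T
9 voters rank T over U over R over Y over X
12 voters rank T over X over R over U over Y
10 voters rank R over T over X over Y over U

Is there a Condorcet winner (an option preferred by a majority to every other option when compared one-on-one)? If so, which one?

T

Head-to-head results (48 voters total):
U vs Y: U wins 27–21.
U vs X: U wins 26–22.
U vs T: T wins 32–16.
U vs R: U wins 26–22.
Y vs X: Y wins 26–22.
Y vs T: T wins 32–16.
Y vs R: R wins 31–17.
X vs T: T wins 43–5.
X vs R: R wins 25–23.
T vs R: T wins 33–15.
T beats each rival — U (32–16), Y (32–16), X (43–5), R (33–15) — so T is the Condorcet winner.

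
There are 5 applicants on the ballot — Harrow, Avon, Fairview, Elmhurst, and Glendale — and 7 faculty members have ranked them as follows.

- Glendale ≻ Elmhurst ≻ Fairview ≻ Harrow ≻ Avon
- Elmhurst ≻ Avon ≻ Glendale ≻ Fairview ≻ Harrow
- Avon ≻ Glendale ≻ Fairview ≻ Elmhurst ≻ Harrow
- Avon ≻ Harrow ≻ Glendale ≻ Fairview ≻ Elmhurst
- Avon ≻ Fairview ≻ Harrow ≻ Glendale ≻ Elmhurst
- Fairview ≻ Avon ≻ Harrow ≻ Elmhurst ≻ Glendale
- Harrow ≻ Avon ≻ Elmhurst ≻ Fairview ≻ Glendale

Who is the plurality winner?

Avon

First-place vote totals:
  Harrow: 1
  Avon: 3
  Fairview: 1
  Elmhurst: 1
  Glendale: 1
Avon has the most first-place votes.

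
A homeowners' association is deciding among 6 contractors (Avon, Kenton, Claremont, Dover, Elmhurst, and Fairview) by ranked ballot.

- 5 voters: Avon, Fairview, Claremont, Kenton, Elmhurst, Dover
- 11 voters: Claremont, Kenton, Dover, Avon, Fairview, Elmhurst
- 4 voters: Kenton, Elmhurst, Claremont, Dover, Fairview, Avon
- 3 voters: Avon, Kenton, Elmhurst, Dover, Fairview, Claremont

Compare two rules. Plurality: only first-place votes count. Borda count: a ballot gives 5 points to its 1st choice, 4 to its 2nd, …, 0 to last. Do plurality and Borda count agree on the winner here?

Plurality first-place counts: Avon 8, Kenton 4, Claremont 11, Dover 0, Elmhurst 0, Fairview 0 → Claremont.
Borda totals: Avon 62, Kenton 86, Claremont 82, Dover 47, Elmhurst 30, Fairview 38 → Kenton.
The two rules disagree: plurality picks Claremont, Borda picks Kenton.

No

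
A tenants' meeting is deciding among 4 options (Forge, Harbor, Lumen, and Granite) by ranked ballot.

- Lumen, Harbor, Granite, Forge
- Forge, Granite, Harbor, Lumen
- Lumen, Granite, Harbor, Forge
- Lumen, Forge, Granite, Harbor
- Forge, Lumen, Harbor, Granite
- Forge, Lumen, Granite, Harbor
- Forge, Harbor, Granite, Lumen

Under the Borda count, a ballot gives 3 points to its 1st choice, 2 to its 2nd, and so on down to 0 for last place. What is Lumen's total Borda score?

Borda scores:
  Forge: 0 + 3 + 0 + 2 + 3 + 3 + 3 = 14
  Harbor: 2 + 1 + 1 + 0 + 1 + 0 + 2 = 7
  Lumen: 3 + 0 + 3 + 3 + 2 + 2 + 0 = 13
  Granite: 1 + 2 + 2 + 1 + 0 + 1 + 1 = 8

13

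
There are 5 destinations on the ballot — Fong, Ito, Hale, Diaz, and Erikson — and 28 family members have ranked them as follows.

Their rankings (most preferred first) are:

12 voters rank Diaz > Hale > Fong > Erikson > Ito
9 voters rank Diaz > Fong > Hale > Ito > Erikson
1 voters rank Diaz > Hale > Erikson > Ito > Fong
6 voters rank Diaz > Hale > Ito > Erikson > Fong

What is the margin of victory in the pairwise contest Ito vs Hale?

Ballots ranking Ito above Hale: 0.
Ballots ranking Hale above Ito: 12+9+1+6 = 28.
Hale wins 28–0, a margin of 28.

28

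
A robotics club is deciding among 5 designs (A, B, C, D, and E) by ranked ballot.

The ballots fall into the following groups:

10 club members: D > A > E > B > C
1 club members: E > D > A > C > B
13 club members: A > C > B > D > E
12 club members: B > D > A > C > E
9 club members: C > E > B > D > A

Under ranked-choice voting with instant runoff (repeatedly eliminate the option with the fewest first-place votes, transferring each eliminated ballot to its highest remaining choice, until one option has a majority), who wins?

Round 1: A 13, B 12, D 10, C 9, E 1. E has the fewest and is eliminated.
Round 2: A 13, B 12, D 11, C 9. C has the fewest and is eliminated.
Round 3: B 21, A 13, D 11. D has the fewest and is eliminated.
Round 4: A 24, B 21. A has a majority.

A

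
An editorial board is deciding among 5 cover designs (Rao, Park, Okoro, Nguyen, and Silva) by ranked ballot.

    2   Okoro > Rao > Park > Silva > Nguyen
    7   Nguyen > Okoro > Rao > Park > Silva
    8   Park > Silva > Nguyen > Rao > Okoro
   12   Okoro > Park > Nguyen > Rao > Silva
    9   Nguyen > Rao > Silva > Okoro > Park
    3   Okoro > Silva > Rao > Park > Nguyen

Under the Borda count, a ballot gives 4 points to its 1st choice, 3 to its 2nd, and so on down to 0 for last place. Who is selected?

Nguyen

Borda scores:
  Rao: 2·3 + 7·2 + 8·1 + 12·1 + 9·3 + 3·2 = 73
  Park: 2·2 + 7·1 + 8·4 + 12·3 + 9·0 + 3·1 = 82
  Okoro: 2·4 + 7·3 + 8·0 + 12·4 + 9·1 + 3·4 = 98
  Nguyen: 2·0 + 7·4 + 8·2 + 12·2 + 9·4 + 3·0 = 104
  Silva: 2·1 + 7·0 + 8·3 + 12·0 + 9·2 + 3·3 = 53
Nguyen has the highest total.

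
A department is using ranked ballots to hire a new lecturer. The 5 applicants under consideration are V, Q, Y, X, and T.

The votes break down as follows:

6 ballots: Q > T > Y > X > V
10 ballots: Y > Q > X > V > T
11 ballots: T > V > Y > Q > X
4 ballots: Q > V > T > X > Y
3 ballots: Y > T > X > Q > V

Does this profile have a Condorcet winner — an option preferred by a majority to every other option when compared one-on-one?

No

Head-to-head results (34 voters total):
V vs Q: Q wins 23–11.
V vs Y: Y wins 19–15.
V vs X: X wins 19–15.
V vs T: T wins 20–14.
Q vs Y: Y wins 24–10.
Q vs X: Q wins 31–3.
Q vs T: Q wins 20–14.
Y vs X: Y wins 30–4.
Y vs T: T wins 21–13.
X vs T: T wins 24–10.
No candidate beats all others: Q beats T beats Y beats Q, a majority cycle.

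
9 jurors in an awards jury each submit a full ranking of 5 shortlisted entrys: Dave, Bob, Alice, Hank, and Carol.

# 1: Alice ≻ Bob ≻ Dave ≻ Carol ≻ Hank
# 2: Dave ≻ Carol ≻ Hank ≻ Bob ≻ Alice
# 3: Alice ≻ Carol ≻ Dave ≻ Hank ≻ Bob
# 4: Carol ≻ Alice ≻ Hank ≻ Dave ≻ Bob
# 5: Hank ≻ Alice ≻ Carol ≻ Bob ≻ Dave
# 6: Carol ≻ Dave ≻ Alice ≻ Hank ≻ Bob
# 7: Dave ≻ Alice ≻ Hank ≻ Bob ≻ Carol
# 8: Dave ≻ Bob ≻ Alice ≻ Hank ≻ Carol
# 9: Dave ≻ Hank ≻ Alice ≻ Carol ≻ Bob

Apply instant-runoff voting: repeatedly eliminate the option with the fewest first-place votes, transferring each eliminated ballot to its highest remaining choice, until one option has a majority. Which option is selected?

Round 1: Dave 4, Alice 2, Carol 2, Hank 1, Bob 0. Bob has the fewest and is eliminated.
Round 2: Dave 4, Alice 2, Carol 2, Hank 1. Hank has the fewest and is eliminated.
Round 3: Dave 4, Alice 3, Carol 2. Carol has the fewest and is eliminated.
Round 4: Dave 5, Alice 4. Dave has a majority.

Dave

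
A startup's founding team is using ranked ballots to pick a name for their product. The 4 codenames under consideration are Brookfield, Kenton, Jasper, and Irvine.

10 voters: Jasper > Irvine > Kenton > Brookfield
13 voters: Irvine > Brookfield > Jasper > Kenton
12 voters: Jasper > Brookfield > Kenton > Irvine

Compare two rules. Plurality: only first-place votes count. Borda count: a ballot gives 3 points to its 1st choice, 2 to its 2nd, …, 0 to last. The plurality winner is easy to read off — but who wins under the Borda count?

Jasper

Plurality first-place counts: Brookfield 0, Kenton 0, Jasper 22, Irvine 13 → Jasper.
Borda totals: Brookfield 50, Kenton 22, Jasper 79, Irvine 59 → Jasper.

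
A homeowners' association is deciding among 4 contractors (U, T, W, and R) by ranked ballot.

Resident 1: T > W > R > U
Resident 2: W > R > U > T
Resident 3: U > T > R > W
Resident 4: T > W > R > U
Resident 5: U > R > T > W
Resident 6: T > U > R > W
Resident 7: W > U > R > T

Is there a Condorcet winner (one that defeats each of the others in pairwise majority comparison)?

Head-to-head results (7 voters total):
U vs T: U wins 4–3.
U vs W: W wins 4–3.
U vs R: U wins 4–3.
T vs W: T wins 5–2.
T vs R: T wins 4–3.
W vs R: W wins 4–3.
No candidate beats all others: U beats T beats W beats U, a majority cycle.

No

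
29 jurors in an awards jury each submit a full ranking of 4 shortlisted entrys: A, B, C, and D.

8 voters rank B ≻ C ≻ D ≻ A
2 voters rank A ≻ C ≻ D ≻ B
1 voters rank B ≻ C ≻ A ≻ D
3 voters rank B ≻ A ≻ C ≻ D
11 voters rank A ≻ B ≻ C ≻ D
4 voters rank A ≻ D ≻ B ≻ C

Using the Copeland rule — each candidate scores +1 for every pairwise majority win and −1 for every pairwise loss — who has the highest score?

Pairwise results:
  A vs B: A wins 17–12.
  A vs C: A wins 20–9.
  A vs D: A wins 21–8.
  B vs C: B wins 27–2.
  B vs D: B wins 23–6.
  C vs D: C wins 25–4.
Copeland scores (wins − losses):
  A: 3 − 0 = 3
  B: 2 − 1 = 1
  C: 1 − 2 = -1
  D: 0 − 3 = -3
A has the best Copeland score.

A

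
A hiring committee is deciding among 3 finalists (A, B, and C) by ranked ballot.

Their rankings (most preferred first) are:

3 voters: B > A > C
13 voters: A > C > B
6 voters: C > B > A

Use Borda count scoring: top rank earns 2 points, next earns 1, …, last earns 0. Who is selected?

A

Borda scores:
  A: 3·1 + 13·2 + 6·0 = 29
  B: 3·2 + 13·0 + 6·1 = 12
  C: 3·0 + 13·1 + 6·2 = 25
A has the highest total.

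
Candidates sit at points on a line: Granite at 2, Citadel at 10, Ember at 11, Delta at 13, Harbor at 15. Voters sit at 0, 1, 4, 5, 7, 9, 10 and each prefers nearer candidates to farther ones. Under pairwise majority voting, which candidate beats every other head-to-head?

Granite

With single-peaked preferences on a line, the Condorcet winner is the candidate closest to the median voter.
The median voter (position 5) is closest to Granite at 2.
Check: Granite vs Delta — voters closer to Granite: 5 of 7.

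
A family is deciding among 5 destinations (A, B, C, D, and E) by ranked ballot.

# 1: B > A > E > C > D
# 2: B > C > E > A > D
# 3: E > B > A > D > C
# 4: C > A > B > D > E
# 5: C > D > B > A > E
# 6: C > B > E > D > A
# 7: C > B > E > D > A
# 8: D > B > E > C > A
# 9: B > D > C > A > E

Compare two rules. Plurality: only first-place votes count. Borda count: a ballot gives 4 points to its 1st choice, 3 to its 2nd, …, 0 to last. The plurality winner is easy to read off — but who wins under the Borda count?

B

Plurality first-place counts: A 0, B 3, C 4, D 1, E 1 → C.
Borda totals: A 11, B 28, C 23, D 14, E 14 → B.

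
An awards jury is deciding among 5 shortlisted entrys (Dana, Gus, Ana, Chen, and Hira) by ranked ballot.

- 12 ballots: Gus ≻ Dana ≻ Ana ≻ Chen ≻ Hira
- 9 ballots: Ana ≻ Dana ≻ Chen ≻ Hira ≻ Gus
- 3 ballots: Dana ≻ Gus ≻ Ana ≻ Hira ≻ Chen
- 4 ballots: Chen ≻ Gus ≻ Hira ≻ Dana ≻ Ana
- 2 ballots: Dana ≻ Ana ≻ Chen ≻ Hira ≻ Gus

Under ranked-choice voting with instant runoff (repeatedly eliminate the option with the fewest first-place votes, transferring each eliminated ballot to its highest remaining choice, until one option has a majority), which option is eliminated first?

Hira

Round 1: Gus 12, Ana 9, Dana 5, Chen 4, Hira 0. Hira has the fewest and is eliminated.
Round 2: Gus 12, Ana 9, Dana 5, Chen 4. Chen has the fewest and is eliminated.
Round 3: Gus 16, Ana 9, Dana 5. Gus has a majority.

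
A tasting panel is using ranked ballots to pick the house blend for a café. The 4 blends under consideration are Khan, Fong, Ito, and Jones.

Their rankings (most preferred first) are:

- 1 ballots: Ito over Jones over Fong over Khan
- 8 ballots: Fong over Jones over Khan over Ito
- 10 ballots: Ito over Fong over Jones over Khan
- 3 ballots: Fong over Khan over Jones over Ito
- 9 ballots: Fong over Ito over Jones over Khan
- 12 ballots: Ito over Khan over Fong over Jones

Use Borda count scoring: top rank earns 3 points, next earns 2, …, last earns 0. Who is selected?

Borda scores:
  Khan: 0 + 8·1 + 10·0 + 3·2 + 9·0 + 12·2 = 38
  Fong: 1 + 8·3 + 10·2 + 3·3 + 9·3 + 12·1 = 93
  Ito: 3 + 8·0 + 10·3 + 3·0 + 9·2 + 12·3 = 87
  Jones: 2 + 8·2 + 10·1 + 3·1 + 9·1 + 12·0 = 40
Fong has the highest total.

Fong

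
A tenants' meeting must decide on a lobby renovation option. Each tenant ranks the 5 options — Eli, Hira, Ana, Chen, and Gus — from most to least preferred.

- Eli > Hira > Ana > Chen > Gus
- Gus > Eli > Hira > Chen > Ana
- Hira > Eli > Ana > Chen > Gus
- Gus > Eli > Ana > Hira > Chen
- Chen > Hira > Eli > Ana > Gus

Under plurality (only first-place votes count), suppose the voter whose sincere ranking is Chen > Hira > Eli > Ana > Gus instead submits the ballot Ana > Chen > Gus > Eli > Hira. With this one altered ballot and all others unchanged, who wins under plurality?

First-place totals with the altered ballot: Eli 1, Hira 1, Ana 1, Chen 0, Gus 2.
The winner is unchanged: still Gus.

Gus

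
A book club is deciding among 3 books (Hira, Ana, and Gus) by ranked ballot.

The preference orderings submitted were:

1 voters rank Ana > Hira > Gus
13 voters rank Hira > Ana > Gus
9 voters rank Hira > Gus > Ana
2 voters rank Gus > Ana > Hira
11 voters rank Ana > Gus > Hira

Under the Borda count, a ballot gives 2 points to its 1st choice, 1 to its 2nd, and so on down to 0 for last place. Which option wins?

Hira

Borda scores:
  Hira: 1 + 13·2 + 9·2 + 2·0 + 11·0 = 45
  Ana: 2 + 13·1 + 9·0 + 2·1 + 11·2 = 39
  Gus: 0 + 13·0 + 9·1 + 2·2 + 11·1 = 24
Hira has the highest total.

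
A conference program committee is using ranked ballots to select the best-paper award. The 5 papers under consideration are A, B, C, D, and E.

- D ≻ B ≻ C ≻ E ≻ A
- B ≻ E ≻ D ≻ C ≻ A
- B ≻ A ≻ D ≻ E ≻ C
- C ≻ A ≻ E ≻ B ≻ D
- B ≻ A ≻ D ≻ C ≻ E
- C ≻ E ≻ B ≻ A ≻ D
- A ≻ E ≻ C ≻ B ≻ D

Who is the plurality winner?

B

First-place vote totals:
  A: 1
  B: 3
  C: 2
  D: 1
  E: 0
B has the most first-place votes.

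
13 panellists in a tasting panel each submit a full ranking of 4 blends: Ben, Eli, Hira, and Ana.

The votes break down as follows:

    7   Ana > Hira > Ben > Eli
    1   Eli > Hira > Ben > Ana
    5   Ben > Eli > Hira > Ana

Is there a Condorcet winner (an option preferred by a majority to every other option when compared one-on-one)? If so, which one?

Head-to-head results (13 voters total):
Ben vs Eli: Ben wins 12–1.
Ben vs Hira: Hira wins 8–5.
Ben vs Ana: Ana wins 7–6.
Eli vs Hira: Hira wins 7–6.
Eli vs Ana: Ana wins 7–6.
Hira vs Ana: Ana wins 7–6.
Ana beats each rival — Ben (7–6), Eli (7–6), Hira (7–6) — so Ana is the Condorcet winner.

Ana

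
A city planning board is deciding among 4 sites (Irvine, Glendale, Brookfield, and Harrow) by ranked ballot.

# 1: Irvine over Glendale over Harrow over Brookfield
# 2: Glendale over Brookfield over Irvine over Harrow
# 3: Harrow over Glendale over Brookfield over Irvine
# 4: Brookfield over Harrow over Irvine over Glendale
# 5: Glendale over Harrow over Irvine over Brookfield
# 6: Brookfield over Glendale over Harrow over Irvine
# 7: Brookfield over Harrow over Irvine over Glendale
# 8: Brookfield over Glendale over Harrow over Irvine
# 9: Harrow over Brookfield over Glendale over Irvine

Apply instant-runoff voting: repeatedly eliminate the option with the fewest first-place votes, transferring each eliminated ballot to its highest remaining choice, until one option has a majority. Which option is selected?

Brookfield

Round 1: Brookfield 4, Glendale 2, Harrow 2, Irvine 1. Irvine has the fewest and is eliminated.
Round 2: Brookfield 4, Glendale 3, Harrow 2. Harrow has the fewest and is eliminated.
Round 3: Brookfield 5, Glendale 4. Brookfield has a majority.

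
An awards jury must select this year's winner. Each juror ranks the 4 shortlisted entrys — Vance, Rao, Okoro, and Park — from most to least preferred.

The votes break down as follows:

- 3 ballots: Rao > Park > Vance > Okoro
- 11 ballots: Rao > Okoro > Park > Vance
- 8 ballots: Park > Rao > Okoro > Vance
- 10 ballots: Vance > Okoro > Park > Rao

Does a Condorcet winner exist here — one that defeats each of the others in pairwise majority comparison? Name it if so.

None — there is no Condorcet winner

Head-to-head results (32 voters total):
Vance vs Rao: Rao wins 22–10.
Vance vs Okoro: Okoro wins 19–13.
Vance vs Park: Park wins 22–10.
Rao vs Okoro: Rao wins 22–10.
Rao vs Park: Park wins 18–14.
Okoro vs Park: Okoro wins 21–11.
No candidate beats all others: Rao beats Okoro beats Park beats Rao, a majority cycle.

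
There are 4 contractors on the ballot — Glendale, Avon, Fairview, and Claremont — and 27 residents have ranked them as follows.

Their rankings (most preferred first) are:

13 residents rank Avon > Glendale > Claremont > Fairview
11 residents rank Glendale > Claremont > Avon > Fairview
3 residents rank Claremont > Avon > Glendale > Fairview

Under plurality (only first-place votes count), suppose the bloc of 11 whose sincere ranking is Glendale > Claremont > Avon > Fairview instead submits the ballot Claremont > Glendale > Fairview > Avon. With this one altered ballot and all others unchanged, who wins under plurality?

First-place totals with the altered ballot: Glendale 0, Avon 13, Fairview 0, Claremont 14.
The switch changes the winner from Avon to Claremont.

Claremont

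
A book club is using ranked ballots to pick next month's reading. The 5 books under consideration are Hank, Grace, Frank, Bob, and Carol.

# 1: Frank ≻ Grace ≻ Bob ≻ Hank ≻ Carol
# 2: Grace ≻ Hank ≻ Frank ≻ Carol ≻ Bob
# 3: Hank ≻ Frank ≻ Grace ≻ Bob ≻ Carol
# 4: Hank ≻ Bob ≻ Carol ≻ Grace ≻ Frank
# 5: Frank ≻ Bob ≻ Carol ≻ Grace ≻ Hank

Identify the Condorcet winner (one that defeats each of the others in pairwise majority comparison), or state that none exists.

None — there is no Condorcet winner

Head-to-head results (5 voters total):
Hank vs Grace: Grace wins 3–2.
Hank vs Frank: Hank wins 3–2.
Hank vs Bob: Hank wins 3–2.
Hank vs Carol: Hank wins 4–1.
Grace vs Frank: Frank wins 3–2.
Grace vs Bob: Grace wins 3–2.
Grace vs Carol: Grace wins 3–2.
Frank vs Bob: Frank wins 4–1.
Frank vs Carol: Frank wins 4–1.
Bob vs Carol: Bob wins 4–1.
No candidate beats all others: Hank beats Frank beats Grace beats Hank, a majority cycle.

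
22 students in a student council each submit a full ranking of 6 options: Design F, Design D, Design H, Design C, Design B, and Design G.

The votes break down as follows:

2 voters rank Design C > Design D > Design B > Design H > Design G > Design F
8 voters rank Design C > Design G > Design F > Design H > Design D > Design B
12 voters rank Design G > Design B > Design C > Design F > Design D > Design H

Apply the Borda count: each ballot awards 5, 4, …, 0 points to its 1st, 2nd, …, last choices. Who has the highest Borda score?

Design G

Borda scores:
  Design F: 2·0 + 8·3 + 12·2 = 48
  Design D: 2·4 + 8·1 + 12·1 = 28
  Design H: 2·2 + 8·2 + 12·0 = 20
  Design C: 2·5 + 8·5 + 12·3 = 86
  Design B: 2·3 + 8·0 + 12·4 = 54
  Design G: 2·1 + 8·4 + 12·5 = 94
Design G has the highest total.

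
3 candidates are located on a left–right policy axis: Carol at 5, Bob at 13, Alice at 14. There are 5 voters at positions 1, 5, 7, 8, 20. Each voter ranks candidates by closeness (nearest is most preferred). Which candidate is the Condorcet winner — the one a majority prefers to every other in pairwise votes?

Carol

With single-peaked preferences on a line, the Condorcet winner is the candidate closest to the median voter.
The median voter (position 7) is closest to Carol at 5.
Check: Carol vs Alice — voters closer to Carol: 4 of 5.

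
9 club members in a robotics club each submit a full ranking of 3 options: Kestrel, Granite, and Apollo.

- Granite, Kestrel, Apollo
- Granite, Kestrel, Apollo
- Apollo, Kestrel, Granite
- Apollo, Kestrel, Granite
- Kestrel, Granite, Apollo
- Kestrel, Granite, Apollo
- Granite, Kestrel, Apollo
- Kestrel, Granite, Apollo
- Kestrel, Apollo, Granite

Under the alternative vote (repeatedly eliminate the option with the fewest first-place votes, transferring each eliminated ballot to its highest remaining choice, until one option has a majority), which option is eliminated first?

Apollo

Round 1: Kestrel 4, Granite 3, Apollo 2. Apollo has the fewest and is eliminated.
Round 2: Kestrel 6, Granite 3. Kestrel has a majority.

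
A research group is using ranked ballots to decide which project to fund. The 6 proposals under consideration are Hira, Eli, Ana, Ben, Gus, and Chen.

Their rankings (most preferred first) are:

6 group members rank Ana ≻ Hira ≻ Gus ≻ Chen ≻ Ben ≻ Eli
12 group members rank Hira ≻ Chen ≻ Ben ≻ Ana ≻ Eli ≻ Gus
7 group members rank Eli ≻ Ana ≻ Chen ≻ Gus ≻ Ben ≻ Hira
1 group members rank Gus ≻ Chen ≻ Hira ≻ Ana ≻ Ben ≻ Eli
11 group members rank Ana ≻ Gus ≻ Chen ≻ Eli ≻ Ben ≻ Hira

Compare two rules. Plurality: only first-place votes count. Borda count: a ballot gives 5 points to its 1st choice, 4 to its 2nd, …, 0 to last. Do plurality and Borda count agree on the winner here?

Plurality first-place counts: Hira 12, Eli 7, Ana 17, Ben 0, Gus 1, Chen 0 → Ana.
Borda totals: Hira 87, Eli 69, Ana 139, Ben 61, Gus 81, Chen 118 → Ana.
The two rules agree on Ana.

Yes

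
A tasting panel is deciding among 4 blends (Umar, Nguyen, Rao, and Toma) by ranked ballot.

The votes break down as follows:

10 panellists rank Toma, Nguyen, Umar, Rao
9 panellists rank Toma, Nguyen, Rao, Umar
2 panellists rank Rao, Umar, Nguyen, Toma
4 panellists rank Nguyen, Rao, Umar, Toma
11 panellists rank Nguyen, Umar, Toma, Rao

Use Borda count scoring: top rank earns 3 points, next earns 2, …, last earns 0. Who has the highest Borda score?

Nguyen

Borda scores:
  Umar: 10·1 + 9·0 + 2·2 + 4·1 + 11·2 = 40
  Nguyen: 10·2 + 9·2 + 2·1 + 4·3 + 11·3 = 85
  Rao: 10·0 + 9·1 + 2·3 + 4·2 + 11·0 = 23
  Toma: 10·3 + 9·3 + 2·0 + 4·0 + 11·1 = 68
Nguyen has the highest total.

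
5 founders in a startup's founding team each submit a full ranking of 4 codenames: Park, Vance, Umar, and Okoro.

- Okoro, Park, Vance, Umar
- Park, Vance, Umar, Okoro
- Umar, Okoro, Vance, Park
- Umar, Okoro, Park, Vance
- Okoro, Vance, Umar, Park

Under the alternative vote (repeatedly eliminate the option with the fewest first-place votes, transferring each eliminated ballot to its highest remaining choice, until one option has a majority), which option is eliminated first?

Round 1: Umar 2, Okoro 2, Park 1, Vance 0. Vance has the fewest and is eliminated.
Round 2: Umar 2, Okoro 2, Park 1. Park has the fewest and is eliminated.
Round 3: Umar 3, Okoro 2. Umar has a majority.

Vance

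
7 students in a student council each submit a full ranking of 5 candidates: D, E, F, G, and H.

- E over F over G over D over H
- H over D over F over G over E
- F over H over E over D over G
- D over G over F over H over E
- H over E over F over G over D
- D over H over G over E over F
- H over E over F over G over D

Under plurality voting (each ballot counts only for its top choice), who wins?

H

First-place vote totals:
  D: 2
  E: 1
  F: 1
  G: 0
  H: 3
H has the most first-place votes.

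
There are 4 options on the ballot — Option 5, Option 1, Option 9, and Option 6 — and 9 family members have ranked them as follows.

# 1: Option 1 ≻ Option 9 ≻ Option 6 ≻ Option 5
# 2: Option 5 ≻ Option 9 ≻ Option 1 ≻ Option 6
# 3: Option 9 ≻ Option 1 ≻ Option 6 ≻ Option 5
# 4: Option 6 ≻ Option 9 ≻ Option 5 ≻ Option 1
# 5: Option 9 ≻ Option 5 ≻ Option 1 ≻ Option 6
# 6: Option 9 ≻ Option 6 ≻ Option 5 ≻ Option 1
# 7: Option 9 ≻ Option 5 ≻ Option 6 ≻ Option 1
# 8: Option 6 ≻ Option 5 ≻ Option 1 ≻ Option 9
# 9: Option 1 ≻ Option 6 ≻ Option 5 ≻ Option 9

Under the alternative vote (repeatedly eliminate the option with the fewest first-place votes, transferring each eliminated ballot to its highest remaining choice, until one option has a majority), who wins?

Option 9

Round 1: Option 9 4, Option 1 2, Option 6 2, Option 5 1. Option 5 has the fewest and is eliminated.
Round 2: Option 9 5, Option 1 2, Option 6 2. Option 9 has a majority.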